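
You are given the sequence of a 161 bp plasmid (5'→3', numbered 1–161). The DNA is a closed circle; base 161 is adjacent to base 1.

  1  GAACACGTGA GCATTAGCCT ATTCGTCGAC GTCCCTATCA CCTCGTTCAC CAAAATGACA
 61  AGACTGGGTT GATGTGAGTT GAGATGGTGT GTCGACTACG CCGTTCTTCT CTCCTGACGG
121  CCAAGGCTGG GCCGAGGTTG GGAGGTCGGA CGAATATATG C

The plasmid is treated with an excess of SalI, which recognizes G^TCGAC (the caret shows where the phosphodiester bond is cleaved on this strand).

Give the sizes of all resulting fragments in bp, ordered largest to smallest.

95, 66 bp

SalI sites (GTCGAC) start at positions 25, 91.
SalI cuts after the first base of each site, so after positions 25, 91.
Circular molecule, 2 cuts → 2 fragments:
  26–91 → 66 bp
  92–161 then 1–25 → 70 + 25 = 95 bp
Sorted largest to smallest: 95, 66 bp.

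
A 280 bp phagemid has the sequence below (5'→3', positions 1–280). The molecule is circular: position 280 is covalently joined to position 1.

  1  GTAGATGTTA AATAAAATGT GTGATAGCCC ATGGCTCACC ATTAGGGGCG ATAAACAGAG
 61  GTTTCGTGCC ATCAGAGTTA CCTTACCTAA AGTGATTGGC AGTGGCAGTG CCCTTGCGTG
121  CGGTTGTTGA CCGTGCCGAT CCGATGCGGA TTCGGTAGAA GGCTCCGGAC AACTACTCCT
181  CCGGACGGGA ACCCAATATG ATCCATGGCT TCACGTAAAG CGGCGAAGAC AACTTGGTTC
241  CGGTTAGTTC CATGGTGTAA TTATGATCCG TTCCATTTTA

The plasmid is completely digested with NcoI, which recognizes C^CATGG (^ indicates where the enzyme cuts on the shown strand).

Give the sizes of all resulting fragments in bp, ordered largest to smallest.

NcoI sites (CCATGG) start at positions 29, 203, 250.
NcoI cuts after the first base of each site, so after positions 29, 203, 250.
Circular molecule, 3 cuts → 3 fragments:
  30–203 → 174 bp
  204–250 → 47 bp
  251–280 then 1–29 → 30 + 29 = 59 bp
Sorted largest to smallest: 174, 59, 47 bp.

174, 59, 47 bp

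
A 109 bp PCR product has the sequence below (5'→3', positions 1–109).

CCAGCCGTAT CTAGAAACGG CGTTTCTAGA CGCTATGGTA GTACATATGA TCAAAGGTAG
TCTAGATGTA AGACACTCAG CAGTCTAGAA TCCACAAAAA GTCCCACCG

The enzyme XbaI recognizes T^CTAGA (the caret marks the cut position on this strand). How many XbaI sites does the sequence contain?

4

TCTAGA occurs starting at positions 10, 25, 61, 84.
XbaI cuts at 4 sites.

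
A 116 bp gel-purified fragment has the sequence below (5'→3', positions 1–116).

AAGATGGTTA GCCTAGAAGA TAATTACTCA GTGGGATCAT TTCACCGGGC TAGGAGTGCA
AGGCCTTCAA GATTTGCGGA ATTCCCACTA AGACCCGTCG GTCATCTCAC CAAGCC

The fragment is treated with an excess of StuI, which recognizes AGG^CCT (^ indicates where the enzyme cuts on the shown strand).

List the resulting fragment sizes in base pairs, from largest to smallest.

63, 53 bp

The StuI site (AGGCCT) starts at position 61.
StuI cuts after base 3 of each site, so after position 63.
Linear molecule, 1 cut → 2 fragments:
  1–63 → 63 bp
  64–116 → 53 bp
Sorted largest to smallest: 63, 53 bp.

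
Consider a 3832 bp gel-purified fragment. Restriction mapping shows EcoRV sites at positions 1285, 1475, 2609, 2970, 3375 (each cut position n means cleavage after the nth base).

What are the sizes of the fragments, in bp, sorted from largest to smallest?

1285, 1134, 457, 405, 361, 190 bp

Linear molecule, 5 cuts → 6 fragments:
  1285 − 0 = 1285 bp
  1475 − 1285 = 190 bp
  2609 − 1475 = 1134 bp
  2970 − 2609 = 361 bp
  3375 − 2970 = 405 bp
  3832 − 3375 = 457 bp
Sorted largest to smallest: 1285, 1134, 457, 405, 361, 190 bp.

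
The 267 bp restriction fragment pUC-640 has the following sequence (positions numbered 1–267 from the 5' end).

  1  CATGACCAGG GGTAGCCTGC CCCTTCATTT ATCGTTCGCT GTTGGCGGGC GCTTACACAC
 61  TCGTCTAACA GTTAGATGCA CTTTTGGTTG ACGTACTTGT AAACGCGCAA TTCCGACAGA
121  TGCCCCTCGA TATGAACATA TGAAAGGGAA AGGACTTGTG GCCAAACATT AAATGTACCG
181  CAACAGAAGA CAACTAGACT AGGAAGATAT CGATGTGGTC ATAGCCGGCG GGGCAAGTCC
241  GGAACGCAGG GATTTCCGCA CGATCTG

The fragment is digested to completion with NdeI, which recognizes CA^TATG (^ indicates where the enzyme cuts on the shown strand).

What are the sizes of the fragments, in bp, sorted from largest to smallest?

138, 129 bp

The NdeI site (CATATG) starts at position 137.
NdeI cuts after base 2 of each site, so after position 138.
Linear molecule, 1 cut → 2 fragments:
  1–138 → 138 bp
  139–267 → 129 bp
Sorted largest to smallest: 138, 129 bp.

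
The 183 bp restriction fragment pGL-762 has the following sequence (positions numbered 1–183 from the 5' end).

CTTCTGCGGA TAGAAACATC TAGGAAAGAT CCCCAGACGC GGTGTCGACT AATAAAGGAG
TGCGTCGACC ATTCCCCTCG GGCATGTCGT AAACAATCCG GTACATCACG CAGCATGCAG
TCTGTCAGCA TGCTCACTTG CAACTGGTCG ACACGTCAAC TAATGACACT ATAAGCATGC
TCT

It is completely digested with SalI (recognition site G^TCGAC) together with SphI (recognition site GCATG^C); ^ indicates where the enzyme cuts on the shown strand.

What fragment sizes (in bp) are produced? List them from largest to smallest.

SalI sites (GTCGAC) start at positions 44, 64, 147.
SalI cuts after the first base of each site, so after positions 44, 64, 147.
SphI sites (GCATGC) start at positions 113, 128, 175.
SphI cuts after base 5 of each site (before the last base), so after positions 117, 132, 179.
Combined cut positions: 44, 64, 117, 132, 147, 179.
Linear molecule, 6 cuts → 7 fragments:
  1–44 → 44 bp
  45–64 → 20 bp
  65–117 → 53 bp
  118–132 → 15 bp
  133–147 → 15 bp
  148–179 → 32 bp
  180–183 → 4 bp
Sorted largest to smallest: 53, 44, 32, 20, 15, 15, 4 bp.

53, 44, 32, 20, 15, 15, 4 bp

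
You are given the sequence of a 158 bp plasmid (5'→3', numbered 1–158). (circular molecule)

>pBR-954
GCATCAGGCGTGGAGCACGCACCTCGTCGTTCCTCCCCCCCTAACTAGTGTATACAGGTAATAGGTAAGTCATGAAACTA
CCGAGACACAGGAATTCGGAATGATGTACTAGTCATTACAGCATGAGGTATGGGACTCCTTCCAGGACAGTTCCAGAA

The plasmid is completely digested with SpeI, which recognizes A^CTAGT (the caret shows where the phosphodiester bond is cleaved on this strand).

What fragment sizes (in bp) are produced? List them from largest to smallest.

94, 64 bp

SpeI sites (ACTAGT) start at positions 44, 108.
SpeI cuts after the first base of each site, so after positions 44, 108.
Circular molecule, 2 cuts → 2 fragments:
  45–108 → 64 bp
  109–158 then 1–44 → 50 + 44 = 94 bp
Sorted largest to smallest: 94, 64 bp.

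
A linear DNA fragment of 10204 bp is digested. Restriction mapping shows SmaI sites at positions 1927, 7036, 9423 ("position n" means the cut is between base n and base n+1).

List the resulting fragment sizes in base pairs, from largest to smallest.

Linear molecule, 3 cuts → 4 fragments:
  1927 − 0 = 1927 bp
  7036 − 1927 = 5109 bp
  9423 − 7036 = 2387 bp
  10204 − 9423 = 781 bp
Sorted largest to smallest: 5109, 2387, 1927, 781 bp.

5109, 2387, 1927, 781 bp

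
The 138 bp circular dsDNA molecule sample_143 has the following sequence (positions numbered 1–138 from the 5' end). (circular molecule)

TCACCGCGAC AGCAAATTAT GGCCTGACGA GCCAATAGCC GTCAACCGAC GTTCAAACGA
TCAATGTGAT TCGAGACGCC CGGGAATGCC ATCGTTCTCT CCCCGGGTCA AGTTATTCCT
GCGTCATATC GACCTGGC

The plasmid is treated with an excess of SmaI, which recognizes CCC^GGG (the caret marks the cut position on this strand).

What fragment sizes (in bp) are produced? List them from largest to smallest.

115, 23 bp

SmaI sites (CCCGGG) start at positions 79, 102.
SmaI cuts after base 3 of each site, so after positions 81, 104.
Circular molecule, 2 cuts → 2 fragments:
  82–104 → 23 bp
  105–138 then 1–81 → 34 + 81 = 115 bp
Sorted largest to smallest: 115, 23 bp.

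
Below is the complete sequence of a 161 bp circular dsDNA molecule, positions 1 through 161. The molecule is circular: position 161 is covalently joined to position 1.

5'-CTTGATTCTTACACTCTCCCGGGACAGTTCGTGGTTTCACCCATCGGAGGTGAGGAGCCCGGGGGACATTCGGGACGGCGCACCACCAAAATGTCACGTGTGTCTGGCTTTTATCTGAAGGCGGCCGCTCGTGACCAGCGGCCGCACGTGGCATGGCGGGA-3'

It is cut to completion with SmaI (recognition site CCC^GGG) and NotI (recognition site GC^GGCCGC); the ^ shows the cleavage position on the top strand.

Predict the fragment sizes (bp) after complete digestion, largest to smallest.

SmaI sites (CCCGGG) start at positions 18, 58.
SmaI cuts after base 3 of each site, so after positions 20, 60.
NotI sites (GCGGCCGC) start at positions 121, 138.
NotI cuts after base 2 of each site, so after positions 122, 139.
Combined cut positions: 20, 60, 122, 139.
Circular molecule, 4 cuts → 4 fragments:
  21–60 → 40 bp
  61–122 → 62 bp
  123–139 → 17 bp
  140–161 then 1–20 → 22 + 20 = 42 bp
Sorted largest to smallest: 62, 42, 40, 17 bp.

62, 42, 40, 17 bp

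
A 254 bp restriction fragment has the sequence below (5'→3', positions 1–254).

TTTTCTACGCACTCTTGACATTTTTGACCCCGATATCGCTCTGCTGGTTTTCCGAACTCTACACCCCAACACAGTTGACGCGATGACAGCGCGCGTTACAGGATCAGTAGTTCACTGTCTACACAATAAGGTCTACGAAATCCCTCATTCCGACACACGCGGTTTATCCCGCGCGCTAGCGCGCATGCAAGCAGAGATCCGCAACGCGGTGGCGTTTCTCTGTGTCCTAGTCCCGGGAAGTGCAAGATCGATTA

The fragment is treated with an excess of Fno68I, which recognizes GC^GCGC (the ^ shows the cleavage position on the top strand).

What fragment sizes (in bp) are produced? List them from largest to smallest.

Fno68I sites (GCGCGC) start at positions 89, 171, 179.
Fno68I cuts after base 2 of each site, so after positions 90, 172, 180.
Linear molecule, 3 cuts → 4 fragments:
  1–90 → 90 bp
  91–172 → 82 bp
  173–180 → 8 bp
  181–254 → 74 bp
Sorted largest to smallest: 90, 82, 74, 8 bp.

90, 82, 74, 8 bp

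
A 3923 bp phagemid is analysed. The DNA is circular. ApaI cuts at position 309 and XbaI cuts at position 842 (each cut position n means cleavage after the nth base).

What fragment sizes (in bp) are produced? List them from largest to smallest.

Combined cut positions (sorted): 309, 842.
Circular molecule, 2 cuts → 2 fragments:
  842 − 309 = 533 bp
  wrap: 3923 − 842 + 309 = 3390 bp
Sorted largest to smallest: 3390, 533 bp.

3390, 533 bp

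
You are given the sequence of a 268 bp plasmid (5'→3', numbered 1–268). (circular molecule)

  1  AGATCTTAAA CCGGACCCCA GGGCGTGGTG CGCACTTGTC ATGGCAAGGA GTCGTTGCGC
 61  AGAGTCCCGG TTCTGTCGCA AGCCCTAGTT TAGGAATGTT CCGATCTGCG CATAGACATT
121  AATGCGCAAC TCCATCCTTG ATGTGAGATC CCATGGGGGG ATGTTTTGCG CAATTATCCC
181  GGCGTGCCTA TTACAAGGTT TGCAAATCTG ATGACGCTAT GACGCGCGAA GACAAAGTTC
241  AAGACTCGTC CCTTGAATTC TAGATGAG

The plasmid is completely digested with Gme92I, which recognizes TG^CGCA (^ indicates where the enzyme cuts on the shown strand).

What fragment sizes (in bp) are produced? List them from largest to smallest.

130, 51, 44, 27, 16 bp

Gme92I sites (TGCGCA) start at positions 29, 56, 107, 123, 167.
Gme92I cuts after base 2 of each site, so after positions 30, 57, 108, 124, 168.
Circular molecule, 5 cuts → 5 fragments:
  31–57 → 27 bp
  58–108 → 51 bp
  109–124 → 16 bp
  125–168 → 44 bp
  169–268 then 1–30 → 100 + 30 = 130 bp
Sorted largest to smallest: 130, 51, 44, 27, 16 bp.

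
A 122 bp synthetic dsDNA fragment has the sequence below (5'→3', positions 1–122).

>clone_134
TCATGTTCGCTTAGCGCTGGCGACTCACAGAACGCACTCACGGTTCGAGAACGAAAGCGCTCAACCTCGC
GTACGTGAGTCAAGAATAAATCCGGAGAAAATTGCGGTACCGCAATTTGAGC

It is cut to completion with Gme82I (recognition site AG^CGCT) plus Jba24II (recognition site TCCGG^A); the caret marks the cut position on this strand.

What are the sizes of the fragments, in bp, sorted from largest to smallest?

Gme82I sites (AGCGCT) start at positions 13, 56.
Gme82I cuts after base 2 of each site, so after positions 14, 57.
The Jba24II site (TCCGGA) starts at position 91.
Jba24II cuts after base 5 of each site (before the last base), so after position 95.
Combined cut positions: 14, 57, 95.
Linear molecule, 3 cuts → 4 fragments:
  1–14 → 14 bp
  15–57 → 43 bp
  58–95 → 38 bp
  96–122 → 27 bp
Sorted largest to smallest: 43, 38, 27, 14 bp.

43, 38, 27, 14 bp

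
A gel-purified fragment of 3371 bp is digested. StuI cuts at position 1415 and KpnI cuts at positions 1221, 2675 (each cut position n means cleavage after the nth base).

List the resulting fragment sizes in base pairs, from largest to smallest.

Combined cut positions (sorted): 1221, 1415, 2675.
Linear molecule, 3 cuts → 4 fragments:
  1221 − 0 = 1221 bp
  1415 − 1221 = 194 bp
  2675 − 1415 = 1260 bp
  3371 − 2675 = 696 bp
Sorted largest to smallest: 1260, 1221, 696, 194 bp.

1260, 1221, 696, 194 bp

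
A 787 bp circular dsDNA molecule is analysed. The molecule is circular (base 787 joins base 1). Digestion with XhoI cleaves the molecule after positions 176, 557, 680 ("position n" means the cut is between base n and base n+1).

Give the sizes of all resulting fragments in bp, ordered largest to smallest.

381, 283, 123 bp

Circular molecule, 3 cuts → 3 fragments:
  557 − 176 = 381 bp
  680 − 557 = 123 bp
  wrap: 787 − 680 + 176 = 283 bp
Sorted largest to smallest: 381, 283, 123 bp.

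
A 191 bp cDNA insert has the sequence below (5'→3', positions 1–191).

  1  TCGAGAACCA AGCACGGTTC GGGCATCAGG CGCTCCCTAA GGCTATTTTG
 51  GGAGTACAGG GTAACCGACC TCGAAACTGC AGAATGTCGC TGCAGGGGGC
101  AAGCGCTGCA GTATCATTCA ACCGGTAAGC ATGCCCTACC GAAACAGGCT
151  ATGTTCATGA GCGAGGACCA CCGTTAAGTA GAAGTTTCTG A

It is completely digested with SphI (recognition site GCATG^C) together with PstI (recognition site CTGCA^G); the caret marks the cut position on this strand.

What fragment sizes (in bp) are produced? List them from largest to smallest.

81, 58, 23, 16, 13 bp

The SphI site (GCATGC) starts at position 129.
SphI cuts after base 5 of each site (before the last base), so after position 133.
PstI sites (CTGCAG) start at positions 77, 90, 106.
PstI cuts after base 5 of each site (before the last base), so after positions 81, 94, 110.
Combined cut positions: 81, 94, 110, 133.
Linear molecule, 4 cuts → 5 fragments:
  1–81 → 81 bp
  82–94 → 13 bp
  95–110 → 16 bp
  111–133 → 23 bp
  134–191 → 58 bp
Sorted largest to smallest: 81, 58, 23, 16, 13 bp.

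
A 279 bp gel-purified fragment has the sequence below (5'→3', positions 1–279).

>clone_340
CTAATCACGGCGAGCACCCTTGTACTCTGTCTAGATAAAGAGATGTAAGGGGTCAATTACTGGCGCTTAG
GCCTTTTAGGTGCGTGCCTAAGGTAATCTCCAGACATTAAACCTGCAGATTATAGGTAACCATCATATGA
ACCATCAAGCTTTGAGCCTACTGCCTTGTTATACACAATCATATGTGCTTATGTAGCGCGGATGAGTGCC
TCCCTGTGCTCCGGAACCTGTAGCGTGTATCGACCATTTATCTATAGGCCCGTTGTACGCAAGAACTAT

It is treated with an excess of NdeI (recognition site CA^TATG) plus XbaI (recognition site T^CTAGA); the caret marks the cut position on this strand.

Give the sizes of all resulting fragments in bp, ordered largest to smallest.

105, 98, 46, 30 bp

NdeI sites (CATATG) start at positions 134, 180.
NdeI cuts after base 2 of each site, so after positions 135, 181.
The XbaI site (TCTAGA) starts at position 30.
XbaI cuts after the first base of each site, so after position 30.
Combined cut positions: 30, 135, 181.
Linear molecule, 3 cuts → 4 fragments:
  1–30 → 30 bp
  31–135 → 105 bp
  136–181 → 46 bp
  182–279 → 98 bp
Sorted largest to smallest: 105, 98, 46, 30 bp.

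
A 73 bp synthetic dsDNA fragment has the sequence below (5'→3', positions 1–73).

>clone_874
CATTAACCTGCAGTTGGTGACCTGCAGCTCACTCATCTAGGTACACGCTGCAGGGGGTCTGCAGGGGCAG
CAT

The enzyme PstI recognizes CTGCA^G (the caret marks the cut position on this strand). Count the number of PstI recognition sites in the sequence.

4

CTGCAG occurs starting at positions 8, 22, 48, 59.
PstI cuts at 4 sites.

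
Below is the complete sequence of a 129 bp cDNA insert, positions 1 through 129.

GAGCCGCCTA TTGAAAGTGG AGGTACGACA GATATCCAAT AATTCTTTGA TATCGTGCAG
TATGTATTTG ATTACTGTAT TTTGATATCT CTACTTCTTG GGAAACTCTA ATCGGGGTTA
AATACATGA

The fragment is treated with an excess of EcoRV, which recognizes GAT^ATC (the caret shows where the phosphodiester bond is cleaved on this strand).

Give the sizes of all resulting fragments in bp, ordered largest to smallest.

43, 35, 33, 18 bp

EcoRV sites (GATATC) start at positions 31, 49, 84.
EcoRV cuts after base 3 of each site, so after positions 33, 51, 86.
Linear molecule, 3 cuts → 4 fragments:
  1–33 → 33 bp
  34–51 → 18 bp
  52–86 → 35 bp
  87–129 → 43 bp
Sorted largest to smallest: 43, 35, 33, 18 bp.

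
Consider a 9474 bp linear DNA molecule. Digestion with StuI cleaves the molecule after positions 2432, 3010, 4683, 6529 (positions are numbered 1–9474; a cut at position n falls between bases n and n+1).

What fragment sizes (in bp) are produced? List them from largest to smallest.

2945, 2432, 1846, 1673, 578 bp

Linear molecule, 4 cuts → 5 fragments:
  2432 − 0 = 2432 bp
  3010 − 2432 = 578 bp
  4683 − 3010 = 1673 bp
  6529 − 4683 = 1846 bp
  9474 − 6529 = 2945 bp
Sorted largest to smallest: 2945, 2432, 1846, 1673, 578 bp.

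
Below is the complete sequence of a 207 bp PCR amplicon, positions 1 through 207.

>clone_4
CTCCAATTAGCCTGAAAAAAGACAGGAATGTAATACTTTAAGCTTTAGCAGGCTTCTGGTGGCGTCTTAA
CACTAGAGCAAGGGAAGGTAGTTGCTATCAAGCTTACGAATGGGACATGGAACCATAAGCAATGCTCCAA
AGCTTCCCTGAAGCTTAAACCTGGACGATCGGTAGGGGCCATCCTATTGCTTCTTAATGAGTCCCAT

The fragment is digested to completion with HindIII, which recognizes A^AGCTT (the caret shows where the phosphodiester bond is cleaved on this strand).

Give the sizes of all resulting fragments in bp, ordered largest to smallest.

60, 56, 40, 40, 11 bp

HindIII sites (AAGCTT) start at positions 40, 100, 140, 151.
HindIII cuts after the first base of each site, so after positions 40, 100, 140, 151.
Linear molecule, 4 cuts → 5 fragments:
  1–40 → 40 bp
  41–100 → 60 bp
  101–140 → 40 bp
  141–151 → 11 bp
  152–207 → 56 bp
Sorted largest to smallest: 60, 56, 40, 40, 11 bp.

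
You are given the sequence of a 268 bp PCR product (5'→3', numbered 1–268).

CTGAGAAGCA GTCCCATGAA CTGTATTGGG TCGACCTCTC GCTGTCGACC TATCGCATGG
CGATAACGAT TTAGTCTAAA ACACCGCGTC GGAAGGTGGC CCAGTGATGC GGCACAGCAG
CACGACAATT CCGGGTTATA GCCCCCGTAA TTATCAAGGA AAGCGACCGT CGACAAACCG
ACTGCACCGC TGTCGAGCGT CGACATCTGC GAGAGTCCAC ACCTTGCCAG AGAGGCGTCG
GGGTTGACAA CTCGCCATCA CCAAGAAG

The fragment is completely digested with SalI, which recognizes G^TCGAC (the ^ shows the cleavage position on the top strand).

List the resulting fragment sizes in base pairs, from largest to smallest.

125, 69, 30, 30, 14 bp

SalI sites (GTCGAC) start at positions 30, 44, 169, 199.
SalI cuts after the first base of each site, so after positions 30, 44, 169, 199.
Linear molecule, 4 cuts → 5 fragments:
  1–30 → 30 bp
  31–44 → 14 bp
  45–169 → 125 bp
  170–199 → 30 bp
  200–268 → 69 bp
Sorted largest to smallest: 125, 69, 30, 30, 14 bp.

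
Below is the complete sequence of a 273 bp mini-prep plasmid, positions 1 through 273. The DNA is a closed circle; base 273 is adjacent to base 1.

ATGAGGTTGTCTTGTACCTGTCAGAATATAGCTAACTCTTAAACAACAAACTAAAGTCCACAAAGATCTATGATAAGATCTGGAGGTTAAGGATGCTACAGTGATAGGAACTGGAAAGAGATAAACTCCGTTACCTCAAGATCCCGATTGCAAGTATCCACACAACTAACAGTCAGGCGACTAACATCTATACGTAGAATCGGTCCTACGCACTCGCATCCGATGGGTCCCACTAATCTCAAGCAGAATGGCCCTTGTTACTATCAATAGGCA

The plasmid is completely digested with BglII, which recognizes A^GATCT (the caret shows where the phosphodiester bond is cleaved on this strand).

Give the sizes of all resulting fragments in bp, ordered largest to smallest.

261, 12 bp

BglII sites (AGATCT) start at positions 64, 76.
BglII cuts after the first base of each site, so after positions 64, 76.
Circular molecule, 2 cuts → 2 fragments:
  65–76 → 12 bp
  77–273 then 1–64 → 197 + 64 = 261 bp
Sorted largest to smallest: 261, 12 bp.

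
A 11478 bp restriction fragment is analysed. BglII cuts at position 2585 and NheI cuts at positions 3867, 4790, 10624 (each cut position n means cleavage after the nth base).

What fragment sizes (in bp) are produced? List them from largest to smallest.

5834, 2585, 1282, 923, 854 bp

Combined cut positions (sorted): 2585, 3867, 4790, 10624.
Linear molecule, 4 cuts → 5 fragments:
  2585 − 0 = 2585 bp
  3867 − 2585 = 1282 bp
  4790 − 3867 = 923 bp
  10624 − 4790 = 5834 bp
  11478 − 10624 = 854 bp
Sorted largest to smallest: 5834, 2585, 1282, 923, 854 bp.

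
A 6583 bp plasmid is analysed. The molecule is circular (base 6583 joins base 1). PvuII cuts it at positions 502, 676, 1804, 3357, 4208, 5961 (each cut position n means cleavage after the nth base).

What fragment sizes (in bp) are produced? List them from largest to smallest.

Circular molecule, 6 cuts → 6 fragments:
  676 − 502 = 174 bp
  1804 − 676 = 1128 bp
  3357 − 1804 = 1553 bp
  4208 − 3357 = 851 bp
  5961 − 4208 = 1753 bp
  wrap: 6583 − 5961 + 502 = 1124 bp
Sorted largest to smallest: 1753, 1553, 1128, 1124, 851, 174 bp.

1753, 1553, 1128, 1124, 851, 174 bp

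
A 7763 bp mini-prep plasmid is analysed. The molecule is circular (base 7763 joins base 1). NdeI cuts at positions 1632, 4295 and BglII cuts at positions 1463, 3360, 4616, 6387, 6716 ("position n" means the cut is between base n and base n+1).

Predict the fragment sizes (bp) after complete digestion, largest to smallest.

2510, 1771, 1728, 935, 329, 321, 169 bp

Combined cut positions (sorted): 1463, 1632, 3360, 4295, 4616, 6387, 6716.
Circular molecule, 7 cuts → 7 fragments:
  1632 − 1463 = 169 bp
  3360 − 1632 = 1728 bp
  4295 − 3360 = 935 bp
  4616 − 4295 = 321 bp
  6387 − 4616 = 1771 bp
  6716 − 6387 = 329 bp
  wrap: 7763 − 6716 + 1463 = 2510 bp
Sorted largest to smallest: 2510, 1771, 1728, 935, 329, 321, 169 bp.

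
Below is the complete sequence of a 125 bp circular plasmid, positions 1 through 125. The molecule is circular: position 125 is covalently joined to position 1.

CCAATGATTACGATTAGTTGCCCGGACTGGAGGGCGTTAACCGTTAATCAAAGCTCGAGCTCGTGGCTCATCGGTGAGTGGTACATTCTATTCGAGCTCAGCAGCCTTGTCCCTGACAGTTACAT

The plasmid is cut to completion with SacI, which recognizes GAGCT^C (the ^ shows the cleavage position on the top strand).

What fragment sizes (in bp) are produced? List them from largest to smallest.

SacI sites (GAGCTC) start at positions 57, 94.
SacI cuts after base 5 of each site (before the last base), so after positions 61, 98.
Circular molecule, 2 cuts → 2 fragments:
  62–98 → 37 bp
  99–125 then 1–61 → 27 + 61 = 88 bp
Sorted largest to smallest: 88, 37 bp.

88, 37 bp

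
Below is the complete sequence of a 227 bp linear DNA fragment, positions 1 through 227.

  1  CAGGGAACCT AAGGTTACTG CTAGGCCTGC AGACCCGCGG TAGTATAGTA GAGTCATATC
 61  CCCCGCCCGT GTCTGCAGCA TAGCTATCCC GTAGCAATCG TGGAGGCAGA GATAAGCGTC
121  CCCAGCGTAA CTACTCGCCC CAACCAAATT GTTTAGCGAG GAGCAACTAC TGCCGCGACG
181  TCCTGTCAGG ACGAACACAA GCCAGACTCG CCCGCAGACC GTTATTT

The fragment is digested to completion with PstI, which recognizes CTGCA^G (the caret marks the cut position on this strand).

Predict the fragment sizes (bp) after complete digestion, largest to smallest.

150, 46, 31 bp

PstI sites (CTGCAG) start at positions 27, 73.
PstI cuts after base 5 of each site (before the last base), so after positions 31, 77.
Linear molecule, 2 cuts → 3 fragments:
  1–31 → 31 bp
  32–77 → 46 bp
  78–227 → 150 bp
Sorted largest to smallest: 150, 46, 31 bp.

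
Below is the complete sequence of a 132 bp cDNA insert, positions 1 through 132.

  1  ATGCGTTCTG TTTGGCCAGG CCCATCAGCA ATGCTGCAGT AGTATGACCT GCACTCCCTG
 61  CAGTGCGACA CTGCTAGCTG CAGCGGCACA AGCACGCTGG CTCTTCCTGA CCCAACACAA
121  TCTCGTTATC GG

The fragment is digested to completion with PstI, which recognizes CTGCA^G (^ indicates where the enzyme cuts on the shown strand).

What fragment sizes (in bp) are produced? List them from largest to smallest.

PstI sites (CTGCAG) start at positions 34, 58, 78.
PstI cuts after base 5 of each site (before the last base), so after positions 38, 62, 82.
Linear molecule, 3 cuts → 4 fragments:
  1–38 → 38 bp
  39–62 → 24 bp
  63–82 → 20 bp
  83–132 → 50 bp
Sorted largest to smallest: 50, 38, 24, 20 bp.

50, 38, 24, 20 bp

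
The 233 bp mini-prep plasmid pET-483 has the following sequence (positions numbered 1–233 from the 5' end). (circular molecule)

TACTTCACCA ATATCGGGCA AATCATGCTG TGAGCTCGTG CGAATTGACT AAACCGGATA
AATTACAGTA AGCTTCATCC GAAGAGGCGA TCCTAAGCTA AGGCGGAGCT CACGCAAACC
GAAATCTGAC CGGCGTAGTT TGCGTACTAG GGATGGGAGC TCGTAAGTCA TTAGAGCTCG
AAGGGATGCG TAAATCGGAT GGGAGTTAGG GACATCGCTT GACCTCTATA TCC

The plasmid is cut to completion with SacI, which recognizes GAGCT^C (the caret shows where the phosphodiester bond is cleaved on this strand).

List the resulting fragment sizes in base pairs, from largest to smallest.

91, 74, 51, 17 bp

SacI sites (GAGCTC) start at positions 32, 106, 157, 174.
SacI cuts after base 5 of each site (before the last base), so after positions 36, 110, 161, 178.
Circular molecule, 4 cuts → 4 fragments:
  37–110 → 74 bp
  111–161 → 51 bp
  162–178 → 17 bp
  179–233 then 1–36 → 55 + 36 = 91 bp
Sorted largest to smallest: 91, 74, 51, 17 bp.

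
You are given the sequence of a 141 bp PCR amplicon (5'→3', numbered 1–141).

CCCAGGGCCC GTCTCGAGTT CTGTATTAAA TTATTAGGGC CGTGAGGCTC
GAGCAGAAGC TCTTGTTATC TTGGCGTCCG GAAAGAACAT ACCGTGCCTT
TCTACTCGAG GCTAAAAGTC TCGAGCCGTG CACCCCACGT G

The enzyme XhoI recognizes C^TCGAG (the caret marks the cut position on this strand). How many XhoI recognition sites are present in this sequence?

CTCGAG occurs starting at positions 13, 48, 105, 120.
XhoI cuts at 4 sites.

4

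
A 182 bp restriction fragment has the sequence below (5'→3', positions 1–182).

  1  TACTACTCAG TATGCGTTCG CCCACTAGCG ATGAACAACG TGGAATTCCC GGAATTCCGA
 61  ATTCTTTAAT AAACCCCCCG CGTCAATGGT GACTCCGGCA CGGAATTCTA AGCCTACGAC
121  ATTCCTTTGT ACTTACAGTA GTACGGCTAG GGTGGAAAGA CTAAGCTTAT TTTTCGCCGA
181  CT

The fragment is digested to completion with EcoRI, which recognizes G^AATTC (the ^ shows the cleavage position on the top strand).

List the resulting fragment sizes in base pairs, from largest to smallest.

EcoRI sites (GAATTC) start at positions 43, 52, 59, 103.
EcoRI cuts after the first base of each site, so after positions 43, 52, 59, 103.
Linear molecule, 4 cuts → 5 fragments:
  1–43 → 43 bp
  44–52 → 9 bp
  53–59 → 7 bp
  60–103 → 44 bp
  104–182 → 79 bp
Sorted largest to smallest: 79, 44, 43, 9, 7 bp.

79, 44, 43, 9, 7 bp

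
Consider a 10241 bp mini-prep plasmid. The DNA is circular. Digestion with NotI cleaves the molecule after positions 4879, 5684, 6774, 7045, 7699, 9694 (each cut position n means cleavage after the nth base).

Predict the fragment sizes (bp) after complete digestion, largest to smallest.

Circular molecule, 6 cuts → 6 fragments:
  5684 − 4879 = 805 bp
  6774 − 5684 = 1090 bp
  7045 − 6774 = 271 bp
  7699 − 7045 = 654 bp
  9694 − 7699 = 1995 bp
  wrap: 10241 − 9694 + 4879 = 5426 bp
Sorted largest to smallest: 5426, 1995, 1090, 805, 654, 271 bp.

5426, 1995, 1090, 805, 654, 271 bp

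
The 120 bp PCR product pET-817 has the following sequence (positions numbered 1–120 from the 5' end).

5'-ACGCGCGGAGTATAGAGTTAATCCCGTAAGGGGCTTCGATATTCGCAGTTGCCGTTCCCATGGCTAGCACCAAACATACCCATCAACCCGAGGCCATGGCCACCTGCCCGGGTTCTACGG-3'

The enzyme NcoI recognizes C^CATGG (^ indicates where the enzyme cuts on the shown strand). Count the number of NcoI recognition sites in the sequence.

CCATGG occurs starting at positions 58, 94.
NcoI cuts at 2 sites.

2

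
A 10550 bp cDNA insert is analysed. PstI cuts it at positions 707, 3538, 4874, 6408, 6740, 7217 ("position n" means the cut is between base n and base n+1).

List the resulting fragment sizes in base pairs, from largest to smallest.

Linear molecule, 6 cuts → 7 fragments:
  707 − 0 = 707 bp
  3538 − 707 = 2831 bp
  4874 − 3538 = 1336 bp
  6408 − 4874 = 1534 bp
  6740 − 6408 = 332 bp
  7217 − 6740 = 477 bp
  10550 − 7217 = 3333 bp
Sorted largest to smallest: 3333, 2831, 1534, 1336, 707, 477, 332 bp.

3333, 2831, 1534, 1336, 707, 477, 332 bp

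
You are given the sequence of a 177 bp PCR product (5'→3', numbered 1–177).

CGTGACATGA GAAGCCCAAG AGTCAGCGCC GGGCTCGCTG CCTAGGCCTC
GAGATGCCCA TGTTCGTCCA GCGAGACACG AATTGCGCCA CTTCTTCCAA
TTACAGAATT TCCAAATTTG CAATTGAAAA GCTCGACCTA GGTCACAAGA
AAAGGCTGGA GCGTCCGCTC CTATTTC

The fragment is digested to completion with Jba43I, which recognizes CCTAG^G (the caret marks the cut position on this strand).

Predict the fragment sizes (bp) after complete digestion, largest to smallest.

96, 45, 36 bp

Jba43I sites (CCTAGG) start at positions 41, 137.
Jba43I cuts after base 5 of each site (before the last base), so after positions 45, 141.
Linear molecule, 2 cuts → 3 fragments:
  1–45 → 45 bp
  46–141 → 96 bp
  142–177 → 36 bp
Sorted largest to smallest: 96, 45, 36 bp.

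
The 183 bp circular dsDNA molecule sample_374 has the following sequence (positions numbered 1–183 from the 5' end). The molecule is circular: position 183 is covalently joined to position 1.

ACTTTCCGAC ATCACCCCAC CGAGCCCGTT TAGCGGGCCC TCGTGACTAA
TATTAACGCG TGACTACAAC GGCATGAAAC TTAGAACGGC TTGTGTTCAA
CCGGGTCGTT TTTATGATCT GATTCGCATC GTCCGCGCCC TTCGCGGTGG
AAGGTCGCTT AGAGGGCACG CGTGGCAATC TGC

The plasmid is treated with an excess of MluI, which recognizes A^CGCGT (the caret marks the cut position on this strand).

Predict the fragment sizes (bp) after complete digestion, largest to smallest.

112, 71 bp

MluI sites (ACGCGT) start at positions 56, 168.
MluI cuts after the first base of each site, so after positions 56, 168.
Circular molecule, 2 cuts → 2 fragments:
  57–168 → 112 bp
  169–183 then 1–56 → 15 + 56 = 71 bp
Sorted largest to smallest: 112, 71 bp.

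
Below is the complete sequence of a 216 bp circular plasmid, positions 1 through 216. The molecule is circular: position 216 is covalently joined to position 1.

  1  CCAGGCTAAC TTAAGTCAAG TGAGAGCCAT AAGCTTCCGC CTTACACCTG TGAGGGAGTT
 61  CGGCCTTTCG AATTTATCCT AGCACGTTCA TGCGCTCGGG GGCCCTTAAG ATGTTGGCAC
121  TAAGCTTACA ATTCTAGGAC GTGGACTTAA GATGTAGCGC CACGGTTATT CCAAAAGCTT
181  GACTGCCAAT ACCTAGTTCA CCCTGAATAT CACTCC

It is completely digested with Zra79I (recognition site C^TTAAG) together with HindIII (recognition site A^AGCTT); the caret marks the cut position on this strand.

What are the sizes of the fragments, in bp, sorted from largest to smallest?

74, 51, 29, 24, 21, 17 bp

Zra79I sites (CTTAAG) start at positions 10, 105, 146.
Zra79I cuts after the first base of each site, so after positions 10, 105, 146.
HindIII sites (AAGCTT) start at positions 31, 122, 175.
HindIII cuts after the first base of each site, so after positions 31, 122, 175.
Combined cut positions: 10, 31, 105, 122, 146, 175.
Circular molecule, 6 cuts → 6 fragments:
  11–31 → 21 bp
  32–105 → 74 bp
  106–122 → 17 bp
  123–146 → 24 bp
  147–175 → 29 bp
  176–216 then 1–10 → 41 + 10 = 51 bp
Sorted largest to smallest: 74, 51, 29, 24, 21, 17 bp.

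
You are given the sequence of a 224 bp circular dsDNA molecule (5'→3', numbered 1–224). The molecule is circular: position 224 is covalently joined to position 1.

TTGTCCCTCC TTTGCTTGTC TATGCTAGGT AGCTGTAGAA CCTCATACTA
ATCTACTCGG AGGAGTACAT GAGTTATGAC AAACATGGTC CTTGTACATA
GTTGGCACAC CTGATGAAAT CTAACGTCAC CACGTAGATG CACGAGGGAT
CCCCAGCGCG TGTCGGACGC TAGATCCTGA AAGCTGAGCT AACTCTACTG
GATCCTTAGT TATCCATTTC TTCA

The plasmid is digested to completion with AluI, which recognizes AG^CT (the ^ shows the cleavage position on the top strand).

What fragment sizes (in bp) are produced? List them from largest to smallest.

AluI sites (AGCT) start at positions 31, 182, 187.
AluI cuts after base 2 of each site, so after positions 32, 183, 188.
Circular molecule, 3 cuts → 3 fragments:
  33–183 → 151 bp
  184–188 → 5 bp
  189–224 then 1–32 → 36 + 32 = 68 bp
Sorted largest to smallest: 151, 68, 5 bp.

151, 68, 5 bp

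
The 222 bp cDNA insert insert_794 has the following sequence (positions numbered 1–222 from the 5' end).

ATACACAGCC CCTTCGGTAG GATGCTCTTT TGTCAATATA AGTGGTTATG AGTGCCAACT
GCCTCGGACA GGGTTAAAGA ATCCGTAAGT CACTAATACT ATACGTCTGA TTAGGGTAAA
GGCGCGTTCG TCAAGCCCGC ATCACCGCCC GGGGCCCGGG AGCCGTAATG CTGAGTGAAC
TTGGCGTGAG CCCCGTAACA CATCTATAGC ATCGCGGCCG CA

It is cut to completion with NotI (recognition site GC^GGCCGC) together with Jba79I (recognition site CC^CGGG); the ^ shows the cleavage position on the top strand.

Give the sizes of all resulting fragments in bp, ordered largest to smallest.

149, 59, 7, 7 bp

The NotI site (GCGGCCGC) starts at position 214.
NotI cuts after base 2 of each site, so after position 215.
Jba79I sites (CCCGGG) start at positions 148, 155.
Jba79I cuts after base 2 of each site, so after positions 149, 156.
Combined cut positions: 149, 156, 215.
Linear molecule, 3 cuts → 4 fragments:
  1–149 → 149 bp
  150–156 → 7 bp
  157–215 → 59 bp
  216–222 → 7 bp
Sorted largest to smallest: 149, 59, 7, 7 bp.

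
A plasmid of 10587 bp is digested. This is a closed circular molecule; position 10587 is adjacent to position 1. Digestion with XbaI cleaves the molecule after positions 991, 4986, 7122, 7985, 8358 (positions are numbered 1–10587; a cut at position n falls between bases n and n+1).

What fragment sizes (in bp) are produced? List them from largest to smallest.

Circular molecule, 5 cuts → 5 fragments:
  4986 − 991 = 3995 bp
  7122 − 4986 = 2136 bp
  7985 − 7122 = 863 bp
  8358 − 7985 = 373 bp
  wrap: 10587 − 8358 + 991 = 3220 bp
Sorted largest to smallest: 3995, 3220, 2136, 863, 373 bp.

3995, 3220, 2136, 863, 373 bp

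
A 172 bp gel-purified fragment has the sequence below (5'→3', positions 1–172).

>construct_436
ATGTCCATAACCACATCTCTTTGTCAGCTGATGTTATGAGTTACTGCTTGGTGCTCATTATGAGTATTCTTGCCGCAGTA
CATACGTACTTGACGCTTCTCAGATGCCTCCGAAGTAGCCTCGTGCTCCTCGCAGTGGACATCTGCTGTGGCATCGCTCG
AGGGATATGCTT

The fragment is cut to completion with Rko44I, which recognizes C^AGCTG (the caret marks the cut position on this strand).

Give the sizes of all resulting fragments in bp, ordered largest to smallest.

The Rko44I site (CAGCTG) starts at position 25.
Rko44I cuts after the first base of each site, so after position 25.
Linear molecule, 1 cut → 2 fragments:
  1–25 → 25 bp
  26–172 → 147 bp
Sorted largest to smallest: 147, 25 bp.

147, 25 bp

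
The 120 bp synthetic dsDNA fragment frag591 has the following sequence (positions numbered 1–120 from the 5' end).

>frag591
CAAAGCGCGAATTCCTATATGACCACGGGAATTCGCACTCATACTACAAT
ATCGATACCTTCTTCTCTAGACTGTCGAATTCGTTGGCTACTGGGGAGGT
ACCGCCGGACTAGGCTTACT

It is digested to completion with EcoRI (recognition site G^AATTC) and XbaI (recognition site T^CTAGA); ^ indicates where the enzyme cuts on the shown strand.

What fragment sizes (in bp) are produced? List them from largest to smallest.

43, 37, 20, 11, 9 bp

EcoRI sites (GAATTC) start at positions 9, 29, 77.
EcoRI cuts after the first base of each site, so after positions 9, 29, 77.
The XbaI site (TCTAGA) starts at position 66.
XbaI cuts after the first base of each site, so after position 66.
Combined cut positions: 9, 29, 66, 77.
Linear molecule, 4 cuts → 5 fragments:
  1–9 → 9 bp
  10–29 → 20 bp
  30–66 → 37 bp
  67–77 → 11 bp
  78–120 → 43 bp
Sorted largest to smallest: 43, 37, 20, 11, 9 bp.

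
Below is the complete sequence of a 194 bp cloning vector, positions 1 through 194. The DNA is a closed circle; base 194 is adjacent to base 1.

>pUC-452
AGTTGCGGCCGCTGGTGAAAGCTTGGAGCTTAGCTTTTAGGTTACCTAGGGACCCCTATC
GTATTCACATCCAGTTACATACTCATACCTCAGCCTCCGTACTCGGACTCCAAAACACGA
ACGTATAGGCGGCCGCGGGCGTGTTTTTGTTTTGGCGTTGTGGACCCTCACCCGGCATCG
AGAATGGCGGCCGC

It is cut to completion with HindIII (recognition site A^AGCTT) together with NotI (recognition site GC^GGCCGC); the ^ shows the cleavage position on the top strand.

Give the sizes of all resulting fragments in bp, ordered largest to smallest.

The HindIII site (AAGCTT) starts at position 19.
HindIII cuts after the first base of each site, so after position 19.
NotI sites (GCGGCCGC) start at positions 5, 129, 187.
NotI cuts after base 2 of each site, so after positions 6, 130, 188.
Combined cut positions: 6, 19, 130, 188.
Circular molecule, 4 cuts → 4 fragments:
  7–19 → 13 bp
  20–130 → 111 bp
  131–188 → 58 bp
  189–194 then 1–6 → 6 + 6 = 12 bp
Sorted largest to smallest: 111, 58, 13, 12 bp.

111, 58, 13, 12 bp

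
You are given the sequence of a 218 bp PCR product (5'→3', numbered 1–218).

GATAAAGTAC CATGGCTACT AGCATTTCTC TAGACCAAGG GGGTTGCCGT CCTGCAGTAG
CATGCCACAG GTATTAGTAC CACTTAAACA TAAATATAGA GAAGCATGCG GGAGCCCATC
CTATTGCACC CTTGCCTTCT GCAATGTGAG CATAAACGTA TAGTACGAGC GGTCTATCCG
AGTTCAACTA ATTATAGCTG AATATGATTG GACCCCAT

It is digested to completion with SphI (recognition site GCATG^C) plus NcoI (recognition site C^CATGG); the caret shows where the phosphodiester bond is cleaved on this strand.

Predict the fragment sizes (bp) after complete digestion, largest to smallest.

SphI sites (GCATGC) start at positions 60, 104.
SphI cuts after base 5 of each site (before the last base), so after positions 64, 108.
The NcoI site (CCATGG) starts at position 10.
NcoI cuts after the first base of each site, so after position 10.
Combined cut positions: 10, 64, 108.
Linear molecule, 3 cuts → 4 fragments:
  1–10 → 10 bp
  11–64 → 54 bp
  65–108 → 44 bp
  109–218 → 110 bp
Sorted largest to smallest: 110, 54, 44, 10 bp.

110, 54, 44, 10 bp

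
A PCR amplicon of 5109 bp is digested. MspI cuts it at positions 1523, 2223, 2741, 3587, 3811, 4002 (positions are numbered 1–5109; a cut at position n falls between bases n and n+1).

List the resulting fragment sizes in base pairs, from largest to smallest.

1523, 1107, 846, 700, 518, 224, 191 bp

Linear molecule, 6 cuts → 7 fragments:
  1523 − 0 = 1523 bp
  2223 − 1523 = 700 bp
  2741 − 2223 = 518 bp
  3587 − 2741 = 846 bp
  3811 − 3587 = 224 bp
  4002 − 3811 = 191 bp
  5109 − 4002 = 1107 bp
Sorted largest to smallest: 1523, 1107, 846, 700, 518, 224, 191 bp.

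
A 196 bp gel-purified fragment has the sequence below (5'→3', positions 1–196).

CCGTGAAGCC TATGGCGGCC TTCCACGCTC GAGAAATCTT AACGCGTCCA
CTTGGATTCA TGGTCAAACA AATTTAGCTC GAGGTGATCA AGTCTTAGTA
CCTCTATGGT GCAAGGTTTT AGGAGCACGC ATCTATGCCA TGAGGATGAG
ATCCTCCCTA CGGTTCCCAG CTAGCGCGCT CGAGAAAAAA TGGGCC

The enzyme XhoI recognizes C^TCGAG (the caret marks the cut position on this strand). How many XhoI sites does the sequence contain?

3

CTCGAG occurs starting at positions 28, 78, 179.
XhoI cuts at 3 sites.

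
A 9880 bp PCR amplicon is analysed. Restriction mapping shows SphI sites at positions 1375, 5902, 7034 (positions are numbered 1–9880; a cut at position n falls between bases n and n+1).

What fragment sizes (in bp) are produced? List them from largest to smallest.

4527, 2846, 1375, 1132 bp

Linear molecule, 3 cuts → 4 fragments:
  1375 − 0 = 1375 bp
  5902 − 1375 = 4527 bp
  7034 − 5902 = 1132 bp
  9880 − 7034 = 2846 bp
Sorted largest to smallest: 4527, 2846, 1375, 1132 bp.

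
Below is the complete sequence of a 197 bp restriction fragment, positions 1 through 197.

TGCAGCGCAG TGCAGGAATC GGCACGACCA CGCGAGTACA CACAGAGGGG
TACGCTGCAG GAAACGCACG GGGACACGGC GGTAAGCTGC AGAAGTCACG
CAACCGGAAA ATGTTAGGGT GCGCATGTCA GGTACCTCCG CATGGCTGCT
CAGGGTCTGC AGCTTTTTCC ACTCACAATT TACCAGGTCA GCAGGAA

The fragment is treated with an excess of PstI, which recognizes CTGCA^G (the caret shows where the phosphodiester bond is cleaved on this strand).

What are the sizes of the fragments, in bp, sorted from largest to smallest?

PstI sites (CTGCAG) start at positions 55, 87, 157.
PstI cuts after base 5 of each site (before the last base), so after positions 59, 91, 161.
Linear molecule, 3 cuts → 4 fragments:
  1–59 → 59 bp
  60–91 → 32 bp
  92–161 → 70 bp
  162–197 → 36 bp
Sorted largest to smallest: 70, 59, 36, 32 bp.

70, 59, 36, 32 bp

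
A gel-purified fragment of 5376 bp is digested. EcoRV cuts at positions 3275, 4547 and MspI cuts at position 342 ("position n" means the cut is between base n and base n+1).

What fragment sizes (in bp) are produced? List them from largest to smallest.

Combined cut positions (sorted): 342, 3275, 4547.
Linear molecule, 3 cuts → 4 fragments:
  342 − 0 = 342 bp
  3275 − 342 = 2933 bp
  4547 − 3275 = 1272 bp
  5376 − 4547 = 829 bp
Sorted largest to smallest: 2933, 1272, 829, 342 bp.

2933, 1272, 829, 342 bp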